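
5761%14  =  7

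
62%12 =2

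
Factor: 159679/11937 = 3^ ( - 1)*13^1*23^ (- 1)  *71^1 = 923/69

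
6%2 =0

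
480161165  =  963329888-483168723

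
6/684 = 1/114 = 0.01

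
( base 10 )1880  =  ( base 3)2120122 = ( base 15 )855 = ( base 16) 758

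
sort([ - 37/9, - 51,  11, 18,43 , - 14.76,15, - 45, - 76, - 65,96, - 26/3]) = [  -  76, - 65, - 51, - 45,  -  14.76, - 26/3,-37/9, 11, 15 , 18, 43,96] 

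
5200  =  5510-310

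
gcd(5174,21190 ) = 26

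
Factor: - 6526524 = -2^2*3^1*543877^1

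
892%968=892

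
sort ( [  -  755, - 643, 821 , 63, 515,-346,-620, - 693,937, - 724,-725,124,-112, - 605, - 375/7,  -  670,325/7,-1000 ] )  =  [ - 1000, -755, - 725,-724,- 693, - 670, - 643, - 620,-605,-346,-112, - 375/7, 325/7, 63, 124, 515, 821, 937 ] 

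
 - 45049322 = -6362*7081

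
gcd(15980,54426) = 94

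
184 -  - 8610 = 8794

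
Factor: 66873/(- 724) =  - 2^( - 2)*3^1*181^ (- 1)*22291^1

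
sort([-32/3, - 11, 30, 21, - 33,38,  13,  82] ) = [ - 33,  -  11, - 32/3, 13,21, 30,38, 82] 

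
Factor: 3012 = 2^2*3^1*251^1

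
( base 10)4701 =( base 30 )56l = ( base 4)1021131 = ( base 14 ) 19DB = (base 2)1001001011101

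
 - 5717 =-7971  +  2254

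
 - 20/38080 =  - 1  +  1903/1904= - 0.00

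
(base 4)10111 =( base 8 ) 425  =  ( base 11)232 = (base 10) 277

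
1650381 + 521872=2172253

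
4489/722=6 + 157/722 = 6.22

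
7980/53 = 150 + 30/53 = 150.57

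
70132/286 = 35066/143 = 245.22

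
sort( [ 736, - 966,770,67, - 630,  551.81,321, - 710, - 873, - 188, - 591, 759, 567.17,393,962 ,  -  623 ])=[ - 966, - 873, -710, - 630, - 623,- 591, - 188,67 , 321,393,551.81,567.17,736,759,770,  962 ] 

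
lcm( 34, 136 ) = 136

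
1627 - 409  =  1218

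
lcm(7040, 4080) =359040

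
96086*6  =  576516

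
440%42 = 20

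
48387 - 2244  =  46143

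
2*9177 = 18354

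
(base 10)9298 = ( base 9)13671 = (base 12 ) 546a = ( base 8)22122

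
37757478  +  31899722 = 69657200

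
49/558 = 49/558 = 0.09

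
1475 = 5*295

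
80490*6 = 482940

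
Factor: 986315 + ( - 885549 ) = 2^1*50383^1 = 100766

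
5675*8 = 45400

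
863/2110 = 863/2110 = 0.41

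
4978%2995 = 1983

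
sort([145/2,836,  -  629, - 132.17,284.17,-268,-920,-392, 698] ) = [ - 920, - 629,-392, - 268,  -  132.17, 145/2,  284.17,698,836] 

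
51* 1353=69003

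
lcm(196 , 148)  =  7252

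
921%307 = 0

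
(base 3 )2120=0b1000101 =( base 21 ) 36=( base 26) 2H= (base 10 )69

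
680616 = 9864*69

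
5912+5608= 11520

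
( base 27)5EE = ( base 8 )7705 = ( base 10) 4037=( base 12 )2405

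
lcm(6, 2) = 6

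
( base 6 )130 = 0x36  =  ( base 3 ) 2000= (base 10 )54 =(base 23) 28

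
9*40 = 360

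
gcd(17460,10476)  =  3492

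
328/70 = 164/35=4.69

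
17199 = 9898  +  7301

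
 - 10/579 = -1 + 569/579  =  -0.02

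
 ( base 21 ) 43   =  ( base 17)52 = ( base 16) 57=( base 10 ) 87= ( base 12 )73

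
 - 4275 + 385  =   -3890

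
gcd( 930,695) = 5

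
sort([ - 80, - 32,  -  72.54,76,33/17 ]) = [ - 80, - 72.54, - 32,33/17, 76]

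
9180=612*15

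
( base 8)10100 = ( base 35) 3DU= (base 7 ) 15062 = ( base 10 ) 4160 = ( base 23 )7JK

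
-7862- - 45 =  - 7817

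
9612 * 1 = 9612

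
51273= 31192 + 20081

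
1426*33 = 47058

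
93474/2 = 46737= 46737.00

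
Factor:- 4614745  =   - 5^1 * 557^1*1657^1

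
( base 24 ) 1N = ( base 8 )57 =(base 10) 47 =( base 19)29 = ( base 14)35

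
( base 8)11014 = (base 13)2145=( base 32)4gc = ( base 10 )4620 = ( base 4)1020030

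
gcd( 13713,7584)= 3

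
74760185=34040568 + 40719617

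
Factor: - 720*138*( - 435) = 2^5*3^4  *5^2*23^1*29^1 = 43221600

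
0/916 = 0=0.00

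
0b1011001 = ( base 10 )89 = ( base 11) 81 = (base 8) 131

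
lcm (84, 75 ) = 2100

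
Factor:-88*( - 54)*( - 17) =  - 2^4*3^3*11^1* 17^1=- 80784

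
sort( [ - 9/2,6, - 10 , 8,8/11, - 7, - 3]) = [- 10, - 7,-9/2, -3,8/11,  6, 8 ]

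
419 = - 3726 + 4145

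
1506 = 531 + 975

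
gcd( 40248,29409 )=3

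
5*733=3665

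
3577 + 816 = 4393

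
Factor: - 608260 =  - 2^2*5^1*17^1*1789^1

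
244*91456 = 22315264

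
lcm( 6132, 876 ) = 6132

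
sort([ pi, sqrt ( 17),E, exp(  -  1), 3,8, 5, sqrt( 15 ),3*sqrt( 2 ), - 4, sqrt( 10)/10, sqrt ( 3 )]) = [ - 4,sqrt( 10)/10, exp ( - 1), sqrt( 3), E, 3, pi, sqrt (15), sqrt ( 17),3*sqrt( 2 ), 5, 8]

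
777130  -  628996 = 148134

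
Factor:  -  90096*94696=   -  2^7*3^1 * 7^1*19^1*89^1*1877^1=- 8531730816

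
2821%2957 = 2821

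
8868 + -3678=5190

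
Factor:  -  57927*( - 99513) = 3^3*11057^1*19309^1 = 5764489551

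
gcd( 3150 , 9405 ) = 45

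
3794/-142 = -27 + 20/71 = - 26.72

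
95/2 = 95/2 = 47.50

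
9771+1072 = 10843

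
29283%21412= 7871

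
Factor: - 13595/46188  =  -2^( - 2)*3^( - 2)* 5^1*1283^ ( - 1)*2719^1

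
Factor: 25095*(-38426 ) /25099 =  - 964300470/25099= -2^1 * 3^1*5^1*7^1*19^( - 1)*239^1*1321^( - 1) * 19213^1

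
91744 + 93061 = 184805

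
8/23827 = 8/23827 = 0.00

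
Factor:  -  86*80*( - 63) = 433440 = 2^5*  3^2*5^1*7^1 * 43^1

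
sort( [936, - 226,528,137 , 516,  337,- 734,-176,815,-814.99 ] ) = [ - 814.99 , - 734,  -  226, - 176, 137,337,516,  528, 815,936]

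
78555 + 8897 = 87452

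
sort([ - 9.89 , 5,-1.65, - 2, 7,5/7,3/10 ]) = [ - 9.89, - 2, - 1.65,3/10,5/7, 5,7 ] 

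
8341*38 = 316958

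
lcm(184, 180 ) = 8280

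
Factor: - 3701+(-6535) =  - 10236=-2^2 * 3^1*853^1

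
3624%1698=228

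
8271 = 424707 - 416436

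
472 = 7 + 465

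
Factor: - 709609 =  - 709609^1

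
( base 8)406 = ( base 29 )91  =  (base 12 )19A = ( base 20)d2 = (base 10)262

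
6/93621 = 2/31207 = 0.00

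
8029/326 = 24 + 205/326= 24.63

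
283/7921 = 283/7921= 0.04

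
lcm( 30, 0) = 0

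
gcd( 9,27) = 9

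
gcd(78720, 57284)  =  4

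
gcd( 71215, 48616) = 1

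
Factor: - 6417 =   -  3^2*23^1 * 31^1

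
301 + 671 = 972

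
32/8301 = 32/8301  =  0.00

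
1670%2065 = 1670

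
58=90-32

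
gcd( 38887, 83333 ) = 1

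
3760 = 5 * 752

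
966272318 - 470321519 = 495950799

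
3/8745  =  1/2915 = 0.00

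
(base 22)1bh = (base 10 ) 743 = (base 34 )LT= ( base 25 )14i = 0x2E7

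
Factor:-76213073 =-29^1*59^1*44543^1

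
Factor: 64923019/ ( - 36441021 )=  - 3^ ( - 1)*7^1 * 19^1*488143^1*12147007^(-1 )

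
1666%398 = 74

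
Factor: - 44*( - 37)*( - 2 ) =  - 2^3*11^1* 37^1=   - 3256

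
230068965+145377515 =375446480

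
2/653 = 2/653 = 0.00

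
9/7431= 3/2477=0.00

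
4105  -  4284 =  - 179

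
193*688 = 132784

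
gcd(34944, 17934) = 42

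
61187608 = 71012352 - 9824744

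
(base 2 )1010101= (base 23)3g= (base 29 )2r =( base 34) 2H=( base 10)85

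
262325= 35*7495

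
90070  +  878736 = 968806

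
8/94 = 4/47 = 0.09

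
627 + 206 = 833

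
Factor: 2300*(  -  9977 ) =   -  22947100 = -2^2  *  5^2 *11^1*23^1*907^1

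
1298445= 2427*535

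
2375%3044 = 2375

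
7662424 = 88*87073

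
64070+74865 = 138935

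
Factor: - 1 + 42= 41=41^1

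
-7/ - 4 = 1  +  3/4  =  1.75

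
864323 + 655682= 1520005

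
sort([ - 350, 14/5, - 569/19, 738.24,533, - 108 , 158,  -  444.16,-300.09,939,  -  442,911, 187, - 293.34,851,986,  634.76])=[ - 444.16,  -  442, - 350,-300.09 ,-293.34, - 108, - 569/19, 14/5, 158,187,533, 634.76,738.24,851 , 911,939,  986]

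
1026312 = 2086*492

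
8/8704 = 1/1088 = 0.00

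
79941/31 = 79941/31= 2578.74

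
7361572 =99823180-92461608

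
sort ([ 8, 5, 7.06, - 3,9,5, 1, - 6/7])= [ - 3,-6/7 , 1, 5,5,7.06, 8,  9 ] 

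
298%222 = 76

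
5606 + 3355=8961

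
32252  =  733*44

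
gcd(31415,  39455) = 5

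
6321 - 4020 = 2301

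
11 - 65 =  - 54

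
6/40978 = 3/20489=0.00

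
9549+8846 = 18395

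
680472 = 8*85059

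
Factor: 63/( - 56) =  - 2^( -3 )*3^2 = -9/8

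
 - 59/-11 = 5 + 4/11= 5.36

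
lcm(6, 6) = 6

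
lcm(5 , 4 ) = 20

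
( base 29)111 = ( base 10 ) 871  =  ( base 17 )304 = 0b1101100111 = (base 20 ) 23B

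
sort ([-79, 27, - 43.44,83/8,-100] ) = [ -100,-79, - 43.44, 83/8,27] 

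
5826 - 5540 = 286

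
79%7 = 2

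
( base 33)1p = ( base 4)322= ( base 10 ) 58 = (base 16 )3a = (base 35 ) 1N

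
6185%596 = 225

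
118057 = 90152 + 27905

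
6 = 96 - 90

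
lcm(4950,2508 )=188100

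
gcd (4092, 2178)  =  66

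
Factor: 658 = 2^1*7^1*47^1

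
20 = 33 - 13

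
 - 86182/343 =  - 252 + 254/343=- 251.26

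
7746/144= 53 + 19/24 = 53.79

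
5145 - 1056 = 4089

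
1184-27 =1157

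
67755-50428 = 17327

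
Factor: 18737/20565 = 3^( -2 )*5^( - 1) * 41^1 = 41/45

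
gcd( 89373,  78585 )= 93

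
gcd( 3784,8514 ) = 946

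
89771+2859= 92630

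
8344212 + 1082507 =9426719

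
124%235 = 124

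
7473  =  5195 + 2278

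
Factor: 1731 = 3^1*577^1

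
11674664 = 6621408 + 5053256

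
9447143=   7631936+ 1815207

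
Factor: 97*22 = 2^1*11^1*97^1 = 2134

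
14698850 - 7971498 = 6727352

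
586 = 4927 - 4341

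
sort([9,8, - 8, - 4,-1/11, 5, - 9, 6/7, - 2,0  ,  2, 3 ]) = [ - 9, - 8, - 4, - 2, - 1/11, 0,6/7,  2,3, 5, 8,9 ]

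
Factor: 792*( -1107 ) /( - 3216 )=2^ ( - 1)*3^4 * 11^1*41^1*67^ ( - 1) = 36531/134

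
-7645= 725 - 8370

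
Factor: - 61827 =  - 3^1 * 37^1*557^1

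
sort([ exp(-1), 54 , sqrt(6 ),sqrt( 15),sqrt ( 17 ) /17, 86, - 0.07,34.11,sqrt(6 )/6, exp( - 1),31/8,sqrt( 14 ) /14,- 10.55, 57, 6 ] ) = [-10.55, - 0.07,sqrt( 17)/17,sqrt ( 14 ) /14,exp(-1 ), exp( - 1), sqrt( 6)/6 , sqrt(6), sqrt( 15 ),31/8, 6,34.11,54,57,86]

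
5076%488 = 196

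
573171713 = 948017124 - 374845411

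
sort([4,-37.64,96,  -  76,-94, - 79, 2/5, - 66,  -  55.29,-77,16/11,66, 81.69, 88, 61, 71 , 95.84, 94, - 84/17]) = [-94, - 79, - 77, - 76 ,  -  66, - 55.29, - 37.64,-84/17,2/5, 16/11,4, 61, 66, 71, 81.69, 88, 94, 95.84, 96] 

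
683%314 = 55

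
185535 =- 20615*( - 9)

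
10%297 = 10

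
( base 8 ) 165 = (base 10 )117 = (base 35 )3c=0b1110101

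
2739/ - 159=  - 913/53=-17.23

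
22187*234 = 5191758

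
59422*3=178266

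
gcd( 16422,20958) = 42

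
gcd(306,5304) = 102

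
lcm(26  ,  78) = 78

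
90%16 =10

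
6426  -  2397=4029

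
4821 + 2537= 7358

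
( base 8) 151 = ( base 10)105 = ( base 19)5A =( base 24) 49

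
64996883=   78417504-13420621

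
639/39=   16 +5/13 = 16.38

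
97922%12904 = 7594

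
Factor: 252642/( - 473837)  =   - 474/889 = - 2^1*3^1 * 7^ (  -  1 )*79^1  *127^(-1 ) 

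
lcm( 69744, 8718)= 69744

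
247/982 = 247/982 =0.25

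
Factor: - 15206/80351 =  - 2^1*19^( - 1 )*4229^ ( - 1)*7603^1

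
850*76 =64600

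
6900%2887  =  1126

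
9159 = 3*3053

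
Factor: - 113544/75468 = -498/331 = -  2^1*3^1* 83^1*331^( - 1)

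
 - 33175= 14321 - 47496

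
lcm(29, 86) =2494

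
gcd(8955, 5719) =1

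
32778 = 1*32778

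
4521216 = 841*5376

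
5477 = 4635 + 842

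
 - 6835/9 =- 760 + 5/9 = -  759.44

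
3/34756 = 3/34756  =  0.00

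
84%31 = 22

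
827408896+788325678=1615734574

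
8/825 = 8/825 = 0.01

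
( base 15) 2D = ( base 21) 21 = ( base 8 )53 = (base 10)43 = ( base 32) 1b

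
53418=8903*6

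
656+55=711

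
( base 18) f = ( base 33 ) f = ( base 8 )17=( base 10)15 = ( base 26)f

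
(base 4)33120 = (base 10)984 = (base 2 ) 1111011000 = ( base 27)19C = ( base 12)6a0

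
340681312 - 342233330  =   - 1552018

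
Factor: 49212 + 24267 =73479 = 3^1 * 7^1*3499^1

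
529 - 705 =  - 176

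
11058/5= 11058/5=2211.60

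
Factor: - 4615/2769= -3^( - 1) * 5^1 = - 5/3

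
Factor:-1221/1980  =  -37/60= -2^ ( - 2)*3^( - 1 )*5^( - 1) * 37^1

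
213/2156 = 213/2156 = 0.10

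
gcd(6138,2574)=198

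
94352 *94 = 8869088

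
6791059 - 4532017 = 2259042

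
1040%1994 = 1040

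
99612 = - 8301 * (  -  12)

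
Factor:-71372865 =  - 3^1*5^1*1493^1*3187^1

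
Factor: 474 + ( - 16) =458  =  2^1 * 229^1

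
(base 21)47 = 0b1011011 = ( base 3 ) 10101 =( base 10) 91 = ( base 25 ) 3G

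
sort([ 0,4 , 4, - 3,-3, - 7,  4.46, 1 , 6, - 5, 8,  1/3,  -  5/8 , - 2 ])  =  [  -  7, - 5,-3, - 3,- 2 , - 5/8 , 0,  1/3, 1, 4, 4 , 4.46,6,  8] 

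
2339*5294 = 12382666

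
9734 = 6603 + 3131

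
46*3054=140484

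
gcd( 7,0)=7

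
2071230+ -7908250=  - 5837020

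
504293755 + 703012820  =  1207306575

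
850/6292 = 425/3146= 0.14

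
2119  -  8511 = - 6392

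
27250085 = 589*46265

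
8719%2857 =148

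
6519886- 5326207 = 1193679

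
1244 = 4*311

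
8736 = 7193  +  1543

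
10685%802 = 259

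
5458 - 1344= 4114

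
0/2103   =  0  =  0.00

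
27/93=9/31 = 0.29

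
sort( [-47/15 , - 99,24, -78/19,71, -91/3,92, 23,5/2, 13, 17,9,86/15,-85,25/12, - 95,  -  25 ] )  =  [- 99,  -  95,  -  85, - 91/3, - 25 ,-78/19,  -  47/15,25/12,5/2, 86/15, 9, 13,  17, 23,24, 71,92 ]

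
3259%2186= 1073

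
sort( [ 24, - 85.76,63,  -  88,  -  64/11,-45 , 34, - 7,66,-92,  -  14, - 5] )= [-92, - 88, - 85.76,- 45 , - 14,- 7 ,-64/11 , - 5,24  ,  34, 63, 66 ]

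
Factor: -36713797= - 29^1*1265993^1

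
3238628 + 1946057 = 5184685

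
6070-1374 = 4696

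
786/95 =8 +26/95 = 8.27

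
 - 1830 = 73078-74908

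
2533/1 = 2533 = 2533.00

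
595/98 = 85/14= 6.07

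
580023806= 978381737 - 398357931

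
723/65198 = 723/65198 = 0.01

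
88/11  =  8 = 8.00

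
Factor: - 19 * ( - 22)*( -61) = -2^1*11^1 * 19^1 * 61^1 =- 25498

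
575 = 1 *575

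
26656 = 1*26656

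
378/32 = 189/16 = 11.81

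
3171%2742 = 429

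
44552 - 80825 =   -  36273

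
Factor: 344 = 2^3*43^1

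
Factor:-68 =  - 2^2*17^1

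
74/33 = 2+8/33 = 2.24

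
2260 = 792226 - 789966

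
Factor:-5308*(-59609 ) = 316404572 = 2^2* 11^1*1327^1* 5419^1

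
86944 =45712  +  41232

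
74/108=37/54 = 0.69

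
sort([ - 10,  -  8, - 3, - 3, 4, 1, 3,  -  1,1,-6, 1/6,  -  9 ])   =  [ - 10,-9,-8, - 6 , - 3 , - 3,- 1, 1/6, 1, 1,3, 4 ] 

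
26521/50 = 26521/50 = 530.42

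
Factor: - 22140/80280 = - 2^( - 1)*3^1 *41^1 * 223^( - 1)=-  123/446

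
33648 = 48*701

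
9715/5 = 1943 = 1943.00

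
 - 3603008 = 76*( - 47408)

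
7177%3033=1111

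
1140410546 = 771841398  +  368569148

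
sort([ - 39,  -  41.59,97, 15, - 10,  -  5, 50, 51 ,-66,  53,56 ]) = [-66, - 41.59, - 39,-10 , - 5,15,50,  51,  53, 56,97] 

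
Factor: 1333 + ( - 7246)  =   - 5913 =-3^4*73^1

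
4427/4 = 1106+3/4 = 1106.75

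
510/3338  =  255/1669  =  0.15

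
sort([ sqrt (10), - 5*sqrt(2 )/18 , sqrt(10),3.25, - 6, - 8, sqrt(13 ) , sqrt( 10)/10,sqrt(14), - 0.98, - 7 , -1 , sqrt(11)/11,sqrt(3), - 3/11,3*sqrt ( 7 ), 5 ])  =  [ - 8, - 7 , - 6, - 1, - 0.98, - 5*sqrt( 2)/18, -3/11, sqrt( 11)/11 , sqrt(10)/10, sqrt(3 ),sqrt(10), sqrt( 10),  3.25,sqrt(13),sqrt(14), 5 , 3*sqrt(7)]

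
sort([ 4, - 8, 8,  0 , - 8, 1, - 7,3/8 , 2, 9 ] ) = [  -  8,-8, - 7, 0, 3/8, 1, 2,4,8, 9] 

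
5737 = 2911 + 2826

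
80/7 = 80/7 =11.43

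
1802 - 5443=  - 3641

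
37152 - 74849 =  -37697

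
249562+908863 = 1158425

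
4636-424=4212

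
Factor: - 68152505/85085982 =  - 2^( - 1)*3^( - 2)*5^1  *  263^1*51827^1 * 4726999^( - 1) 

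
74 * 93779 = 6939646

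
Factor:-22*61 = - 2^1*11^1*61^1 = -1342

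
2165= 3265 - 1100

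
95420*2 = 190840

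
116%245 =116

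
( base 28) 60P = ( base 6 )33521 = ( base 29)5i2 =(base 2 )1001001111001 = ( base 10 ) 4729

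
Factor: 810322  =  2^1 * 17^1*23833^1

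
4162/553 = 4162/553  =  7.53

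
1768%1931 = 1768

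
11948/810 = 5974/405 = 14.75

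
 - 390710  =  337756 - 728466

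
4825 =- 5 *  ( - 965 ) 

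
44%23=21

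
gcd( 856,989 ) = 1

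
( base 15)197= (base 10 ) 367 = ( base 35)AH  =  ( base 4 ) 11233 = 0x16F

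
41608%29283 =12325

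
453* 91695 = 41537835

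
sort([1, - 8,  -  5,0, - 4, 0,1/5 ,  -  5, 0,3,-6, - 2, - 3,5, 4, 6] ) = [ - 8, -6, - 5,-5, - 4 ,  -  3, -2, 0, 0, 0, 1/5,1,  3, 4,5, 6 ]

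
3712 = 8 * 464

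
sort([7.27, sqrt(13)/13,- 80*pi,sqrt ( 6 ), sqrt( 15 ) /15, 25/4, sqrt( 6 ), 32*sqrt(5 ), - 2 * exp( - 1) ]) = [-80*pi, - 2*exp(- 1),sqrt( 15 ) /15, sqrt( 13)/13, sqrt( 6 ),sqrt( 6 ),25/4, 7.27, 32*sqrt(5)]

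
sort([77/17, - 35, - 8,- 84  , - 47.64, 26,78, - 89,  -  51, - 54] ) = [ - 89, - 84, - 54, - 51,-47.64, - 35, - 8,77/17, 26,78] 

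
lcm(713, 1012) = 31372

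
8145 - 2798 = 5347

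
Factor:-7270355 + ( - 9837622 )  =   - 17107977 = - 3^1*293^1*19463^1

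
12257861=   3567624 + 8690237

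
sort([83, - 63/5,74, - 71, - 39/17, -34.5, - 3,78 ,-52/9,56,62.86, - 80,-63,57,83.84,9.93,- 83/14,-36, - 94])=[ - 94, - 80, - 71, - 63, - 36, - 34.5,-63/5, -83/14,-52/9, - 3, - 39/17,  9.93,56,57,62.86, 74, 78, 83,83.84]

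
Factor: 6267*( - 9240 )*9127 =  -2^3 * 3^2 * 5^1*7^1*11^1 * 2089^1 * 9127^1 =-528517919160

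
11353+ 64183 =75536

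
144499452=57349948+87149504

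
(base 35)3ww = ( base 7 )20034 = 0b1001011011011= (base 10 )4827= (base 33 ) 4E9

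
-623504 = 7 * ( - 89072 )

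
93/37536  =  31/12512  =  0.00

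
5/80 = 1/16 = 0.06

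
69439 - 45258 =24181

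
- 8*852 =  - 6816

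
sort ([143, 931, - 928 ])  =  [-928,  143,931] 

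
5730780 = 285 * 20108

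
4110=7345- 3235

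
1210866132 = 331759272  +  879106860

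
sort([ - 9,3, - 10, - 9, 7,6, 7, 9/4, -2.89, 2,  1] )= [ - 10, - 9,  -  9,- 2.89,1,2,9/4,  3,6,7,  7]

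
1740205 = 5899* 295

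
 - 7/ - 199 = 7/199= 0.04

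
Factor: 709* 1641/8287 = 1163469/8287 = 3^1 * 547^1*709^1 * 8287^( - 1) 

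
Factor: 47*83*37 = 144337 = 37^1 * 47^1*83^1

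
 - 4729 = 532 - 5261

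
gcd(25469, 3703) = 1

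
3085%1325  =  435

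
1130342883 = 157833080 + 972509803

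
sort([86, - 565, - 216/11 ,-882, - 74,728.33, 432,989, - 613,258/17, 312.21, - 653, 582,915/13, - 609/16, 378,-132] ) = [-882, - 653, - 613 , - 565 , - 132, - 74, - 609/16, - 216/11, 258/17,915/13,  86, 312.21, 378, 432,582,728.33, 989]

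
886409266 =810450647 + 75958619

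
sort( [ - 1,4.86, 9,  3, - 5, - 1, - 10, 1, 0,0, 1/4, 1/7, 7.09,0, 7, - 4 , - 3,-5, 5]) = [ - 10,  -  5, - 5, - 4,-3,-1, - 1, 0, 0, 0, 1/7,1/4,1, 3,4.86, 5,7, 7.09, 9] 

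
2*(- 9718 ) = - 19436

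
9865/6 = 1644 + 1/6=1644.17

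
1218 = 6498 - 5280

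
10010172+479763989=489774161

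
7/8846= 7/8846 =0.00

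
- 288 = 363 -651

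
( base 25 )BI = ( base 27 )an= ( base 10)293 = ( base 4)10211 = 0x125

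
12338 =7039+5299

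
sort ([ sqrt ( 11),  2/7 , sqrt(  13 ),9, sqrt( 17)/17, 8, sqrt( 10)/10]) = [sqrt( 17) /17, 2/7,sqrt(10)/10, sqrt(11),sqrt (13 ),8,  9]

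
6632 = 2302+4330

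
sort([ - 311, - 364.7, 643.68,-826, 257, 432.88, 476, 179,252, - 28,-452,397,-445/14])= [-826, - 452,-364.7,  -  311, - 445/14,-28,179, 252,257,397, 432.88,476, 643.68 ] 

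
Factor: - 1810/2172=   -2^ ( - 1)*3^(  -  1 ) * 5^1 = -  5/6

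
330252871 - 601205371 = -270952500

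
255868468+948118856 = 1203987324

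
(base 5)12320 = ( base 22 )1LE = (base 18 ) 2H6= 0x3c0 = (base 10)960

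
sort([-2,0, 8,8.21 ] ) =[ - 2 , 0,  8, 8.21] 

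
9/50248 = 9/50248=0.00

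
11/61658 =11/61658=0.00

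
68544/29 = 2363 + 17/29 = 2363.59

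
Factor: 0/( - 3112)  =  0 = 0^1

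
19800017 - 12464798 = 7335219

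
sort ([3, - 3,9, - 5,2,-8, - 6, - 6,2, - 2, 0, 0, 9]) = [ - 8, - 6, - 6, - 5, - 3, - 2, 0, 0, 2, 2, 3, 9,  9]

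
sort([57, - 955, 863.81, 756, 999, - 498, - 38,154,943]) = [-955, - 498, - 38,57,  154,756, 863.81,943,999 ]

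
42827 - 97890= - 55063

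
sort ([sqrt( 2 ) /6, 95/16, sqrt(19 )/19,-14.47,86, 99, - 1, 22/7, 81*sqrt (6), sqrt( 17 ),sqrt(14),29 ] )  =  [ - 14.47 ,- 1 , sqrt( 19) /19,sqrt(2)/6,22/7 , sqrt( 14 ),sqrt(17) , 95/16, 29, 86,  99, 81*sqrt(6) ] 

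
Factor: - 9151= -9151^1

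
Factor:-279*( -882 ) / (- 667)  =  -2^1*3^4* 7^2*23^(-1) *29^(  -  1)*31^1 = -246078/667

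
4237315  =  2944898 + 1292417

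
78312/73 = 1072 + 56/73 = 1072.77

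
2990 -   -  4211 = 7201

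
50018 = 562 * 89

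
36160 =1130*32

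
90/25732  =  45/12866 = 0.00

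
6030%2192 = 1646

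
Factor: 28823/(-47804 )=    - 2^ ( - 2 )*17^ ( - 1)*41^1=- 41/68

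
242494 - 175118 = 67376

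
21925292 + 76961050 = 98886342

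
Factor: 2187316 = 2^2*241^1*2269^1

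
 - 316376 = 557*(-568 ) 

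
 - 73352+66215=  -  7137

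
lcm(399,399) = 399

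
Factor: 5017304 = 2^3*627163^1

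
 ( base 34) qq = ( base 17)329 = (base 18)2EA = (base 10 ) 910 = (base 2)1110001110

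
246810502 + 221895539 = 468706041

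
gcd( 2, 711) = 1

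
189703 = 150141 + 39562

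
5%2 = 1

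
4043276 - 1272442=2770834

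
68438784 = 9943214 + 58495570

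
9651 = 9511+140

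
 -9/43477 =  - 1  +  43468/43477 = - 0.00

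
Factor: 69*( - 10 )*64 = - 2^7*3^1*5^1  *  23^1 = - 44160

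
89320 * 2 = 178640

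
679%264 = 151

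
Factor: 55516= 2^2 * 13879^1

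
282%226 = 56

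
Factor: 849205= 5^1*7^1*19^1* 1277^1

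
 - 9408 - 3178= - 12586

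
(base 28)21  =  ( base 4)321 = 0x39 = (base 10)57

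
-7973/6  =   - 1329 + 1/6 = - 1328.83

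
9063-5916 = 3147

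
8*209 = 1672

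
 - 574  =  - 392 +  - 182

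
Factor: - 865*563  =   - 486995 = - 5^1*173^1*563^1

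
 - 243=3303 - 3546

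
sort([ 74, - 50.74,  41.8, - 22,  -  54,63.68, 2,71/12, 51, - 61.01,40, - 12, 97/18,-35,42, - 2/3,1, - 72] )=[ - 72, - 61.01, - 54, - 50.74,-35, - 22, - 12, - 2/3,1,2,97/18,71/12, 40, 41.8,42, 51,  63.68, 74] 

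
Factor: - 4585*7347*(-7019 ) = 236441998905=   3^1*5^1 *7^1*31^1*79^1*131^1 * 7019^1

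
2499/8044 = 2499/8044 = 0.31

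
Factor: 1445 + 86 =1531 = 1531^1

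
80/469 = 80/469 = 0.17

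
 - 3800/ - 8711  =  3800/8711 = 0.44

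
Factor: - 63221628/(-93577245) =21073876/31192415 = 2^2*5^ ( - 1)*43^ (  -  1 )*59^( - 1)* 281^1*2459^(  -  1)*18749^1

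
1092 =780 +312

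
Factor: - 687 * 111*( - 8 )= 610056= 2^3*3^2*37^1*229^1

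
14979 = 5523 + 9456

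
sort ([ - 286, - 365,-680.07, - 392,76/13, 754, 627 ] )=[ - 680.07, - 392,-365, - 286,76/13,627, 754]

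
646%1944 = 646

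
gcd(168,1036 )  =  28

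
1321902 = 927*1426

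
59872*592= 35444224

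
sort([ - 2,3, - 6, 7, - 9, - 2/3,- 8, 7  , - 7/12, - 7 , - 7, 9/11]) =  [ - 9,-8, - 7, - 7, - 6,- 2, - 2/3,-7/12,9/11, 3,7, 7 ]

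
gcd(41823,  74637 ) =9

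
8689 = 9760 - 1071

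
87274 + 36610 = 123884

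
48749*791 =38560459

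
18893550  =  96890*195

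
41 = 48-7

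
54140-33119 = 21021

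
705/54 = 235/18= 13.06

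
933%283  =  84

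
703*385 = 270655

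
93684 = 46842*2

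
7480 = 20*374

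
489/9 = 54 + 1/3 = 54.33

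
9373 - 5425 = 3948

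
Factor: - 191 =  - 191^1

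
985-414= 571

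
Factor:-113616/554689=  - 2^4*3^3*41^(-1)*83^( - 1)*163^( - 1)*263^1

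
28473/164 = 173 + 101/164 = 173.62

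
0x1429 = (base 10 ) 5161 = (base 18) FGD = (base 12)2BA1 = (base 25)86B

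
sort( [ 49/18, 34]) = [ 49/18, 34 ]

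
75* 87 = 6525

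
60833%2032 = 1905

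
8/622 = 4/311 = 0.01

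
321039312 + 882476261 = 1203515573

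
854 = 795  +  59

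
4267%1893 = 481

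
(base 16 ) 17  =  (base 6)35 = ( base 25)N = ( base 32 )N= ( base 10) 23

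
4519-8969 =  - 4450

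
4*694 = 2776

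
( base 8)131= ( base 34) 2L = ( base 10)89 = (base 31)2r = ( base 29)32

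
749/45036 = 749/45036  =  0.02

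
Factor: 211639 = 211639^1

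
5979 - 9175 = - 3196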